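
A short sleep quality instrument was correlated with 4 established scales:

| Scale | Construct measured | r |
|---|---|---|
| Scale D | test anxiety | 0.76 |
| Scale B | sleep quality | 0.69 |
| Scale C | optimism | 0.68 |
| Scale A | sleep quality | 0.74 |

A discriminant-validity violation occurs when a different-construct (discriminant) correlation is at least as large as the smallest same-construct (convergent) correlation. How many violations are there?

Convergent (same construct = sleep quality): Scale B, Scale A.
Smallest convergent = 0.69. Discriminant values: 0.76, 0.68; count ≥ 0.69 → 1.

1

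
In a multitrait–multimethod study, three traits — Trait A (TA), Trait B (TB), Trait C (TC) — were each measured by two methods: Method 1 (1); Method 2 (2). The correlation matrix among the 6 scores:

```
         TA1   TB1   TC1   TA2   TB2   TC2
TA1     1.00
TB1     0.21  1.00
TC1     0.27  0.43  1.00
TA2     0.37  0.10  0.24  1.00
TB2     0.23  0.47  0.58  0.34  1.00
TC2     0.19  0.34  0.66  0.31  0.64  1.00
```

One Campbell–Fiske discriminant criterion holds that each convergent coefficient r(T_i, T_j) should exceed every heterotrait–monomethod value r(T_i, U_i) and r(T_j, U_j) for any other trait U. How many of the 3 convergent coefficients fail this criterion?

Checking each validity diagonal entry against its comparison values:
TA (methods 1·2): 0.37 vs {0.21, 0.34, 0.27, 0.31} → pass.
TB (methods 1·2): 0.47 vs {0.21, 0.34, 0.43, 0.64} → fail.
TC (methods 1·2): 0.66 vs {0.27, 0.31, 0.43, 0.64} → pass.
1 of 3 fail.

1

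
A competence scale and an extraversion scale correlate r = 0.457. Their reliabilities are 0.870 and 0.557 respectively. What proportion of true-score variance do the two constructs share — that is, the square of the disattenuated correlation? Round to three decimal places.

Disattenuated r = 0.457 / √(0.870 × 0.557) = 0.457 / 0.6961 = 0.6565.
Shared true-score variance = 0.6565² = 0.4310 ≈ 0.431.

0.431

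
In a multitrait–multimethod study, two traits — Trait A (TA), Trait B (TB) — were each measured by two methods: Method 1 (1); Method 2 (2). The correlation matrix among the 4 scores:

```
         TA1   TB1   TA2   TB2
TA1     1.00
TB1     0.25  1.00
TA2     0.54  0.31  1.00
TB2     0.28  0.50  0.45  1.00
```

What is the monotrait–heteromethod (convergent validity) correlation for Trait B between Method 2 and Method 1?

0.50

Same trait (TB), different methods: r(TB2, TB1) = 0.50.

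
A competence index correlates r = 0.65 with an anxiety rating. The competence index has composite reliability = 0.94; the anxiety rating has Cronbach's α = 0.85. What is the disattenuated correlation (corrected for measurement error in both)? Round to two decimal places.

0.73

r_true = r_obs / √(r_xx · r_yy) = 0.65 / √(0.94 × 0.85) = 0.65 / √0.7990 = 0.65 / 0.8939 ≈ 0.73.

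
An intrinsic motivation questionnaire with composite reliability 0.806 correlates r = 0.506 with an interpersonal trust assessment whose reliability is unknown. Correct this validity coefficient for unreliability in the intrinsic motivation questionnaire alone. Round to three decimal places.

Single correction: r_c = r_obs / √r_xx = 0.506 / √0.806 = 0.506 / 0.8978 ≈ 0.564.

0.564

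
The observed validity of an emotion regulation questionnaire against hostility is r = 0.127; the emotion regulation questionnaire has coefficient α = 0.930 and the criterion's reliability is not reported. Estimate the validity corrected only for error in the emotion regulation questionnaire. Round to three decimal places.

0.132

Single correction: r_c = r_obs / √r_xx = 0.127 / √0.930 = 0.127 / 0.9644 ≈ 0.132.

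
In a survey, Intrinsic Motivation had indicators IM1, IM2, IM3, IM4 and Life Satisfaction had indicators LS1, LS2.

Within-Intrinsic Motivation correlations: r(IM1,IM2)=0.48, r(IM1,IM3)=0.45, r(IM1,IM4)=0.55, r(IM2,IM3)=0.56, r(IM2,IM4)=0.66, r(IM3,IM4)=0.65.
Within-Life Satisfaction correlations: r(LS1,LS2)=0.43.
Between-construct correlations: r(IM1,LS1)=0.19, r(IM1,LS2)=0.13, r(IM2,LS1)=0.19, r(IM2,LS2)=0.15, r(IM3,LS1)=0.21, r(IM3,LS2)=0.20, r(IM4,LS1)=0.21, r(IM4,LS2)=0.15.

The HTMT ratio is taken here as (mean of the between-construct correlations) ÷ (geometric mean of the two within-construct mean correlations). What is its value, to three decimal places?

Between-construct mean = 1.43/8 = 0.1788.
Mean within-IM = 3.35/6 = 0.5583; mean within-LS = 0.43/1 = 0.4300.
Geometric mean = √(0.5583 × 0.4300) = 0.4900.
HTMT = 0.1788 / 0.4900 = 0.365.

0.365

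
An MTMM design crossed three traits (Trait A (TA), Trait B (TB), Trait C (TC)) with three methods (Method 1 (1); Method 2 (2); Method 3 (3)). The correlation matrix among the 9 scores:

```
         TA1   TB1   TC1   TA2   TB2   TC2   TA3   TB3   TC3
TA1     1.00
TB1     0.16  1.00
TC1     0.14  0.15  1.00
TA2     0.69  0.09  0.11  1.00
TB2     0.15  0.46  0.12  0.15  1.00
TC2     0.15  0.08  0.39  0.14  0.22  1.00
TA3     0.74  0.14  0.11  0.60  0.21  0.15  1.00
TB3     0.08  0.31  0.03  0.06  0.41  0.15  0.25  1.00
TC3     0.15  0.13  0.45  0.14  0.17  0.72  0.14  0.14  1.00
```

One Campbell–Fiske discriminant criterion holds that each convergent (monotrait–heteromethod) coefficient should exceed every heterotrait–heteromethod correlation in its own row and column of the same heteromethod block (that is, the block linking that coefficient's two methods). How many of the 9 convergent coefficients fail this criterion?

0

Each convergent coefficient versus the relevant comparison correlations:
TA (methods 1·2): 0.69 vs {0.15, 0.09, 0.15, 0.11} → pass.
TA (methods 1·3): 0.74 vs {0.08, 0.14, 0.15, 0.11} → pass.
TA (methods 2·3): 0.60 vs {0.06, 0.21, 0.14, 0.15} → pass.
TB (methods 1·2): 0.46 vs {0.09, 0.15, 0.08, 0.12} → pass.
TB (methods 1·3): 0.31 vs {0.14, 0.08, 0.13, 0.03} → pass.
TB (methods 2·3): 0.41 vs {0.21, 0.06, 0.17, 0.15} → pass.
TC (methods 1·2): 0.39 vs {0.11, 0.15, 0.12, 0.08} → pass.
TC (methods 1·3): 0.45 vs {0.11, 0.15, 0.03, 0.13} → pass.
TC (methods 2·3): 0.72 vs {0.15, 0.14, 0.15, 0.17} → pass.
0 of 9 fail.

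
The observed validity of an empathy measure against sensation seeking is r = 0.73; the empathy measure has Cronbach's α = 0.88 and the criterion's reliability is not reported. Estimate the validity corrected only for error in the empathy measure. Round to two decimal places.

Single correction: r_c = r_obs / √r_xx = 0.73 / √0.88 = 0.73 / 0.9381 ≈ 0.78.

0.78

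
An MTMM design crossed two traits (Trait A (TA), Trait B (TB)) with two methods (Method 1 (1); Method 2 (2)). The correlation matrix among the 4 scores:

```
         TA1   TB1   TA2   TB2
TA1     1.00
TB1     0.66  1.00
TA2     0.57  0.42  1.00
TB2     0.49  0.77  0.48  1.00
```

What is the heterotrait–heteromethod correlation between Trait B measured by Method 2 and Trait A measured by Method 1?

Different traits and methods: r(TB2, TA1) = 0.49.

0.49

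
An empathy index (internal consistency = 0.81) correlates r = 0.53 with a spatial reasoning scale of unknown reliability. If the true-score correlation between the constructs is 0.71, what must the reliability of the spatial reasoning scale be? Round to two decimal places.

0.69

r_true = r_obs / √(r_xx · r_yy) ⇒ 0.71 = 0.53 / √(0.81 · r_yy).
√(0.81 · r_yy) = 0.53 / 0.71 = 0.7465; 0.81 · r_yy = 0.5573; r_yy = 0.5573 / 0.81 ≈ 0.69.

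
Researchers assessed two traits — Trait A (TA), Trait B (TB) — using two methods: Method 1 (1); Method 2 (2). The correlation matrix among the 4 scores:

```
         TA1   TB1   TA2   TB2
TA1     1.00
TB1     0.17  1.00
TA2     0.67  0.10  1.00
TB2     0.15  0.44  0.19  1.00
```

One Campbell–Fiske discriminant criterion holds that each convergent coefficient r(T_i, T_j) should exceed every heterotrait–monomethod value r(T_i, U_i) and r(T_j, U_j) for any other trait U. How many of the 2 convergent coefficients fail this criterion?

0

Checking each validity diagonal entry against its comparison values:
TA (methods 1·2): 0.67 vs {0.17, 0.19} → pass.
TB (methods 1·2): 0.44 vs {0.17, 0.19} → pass.
0 of 2 fail.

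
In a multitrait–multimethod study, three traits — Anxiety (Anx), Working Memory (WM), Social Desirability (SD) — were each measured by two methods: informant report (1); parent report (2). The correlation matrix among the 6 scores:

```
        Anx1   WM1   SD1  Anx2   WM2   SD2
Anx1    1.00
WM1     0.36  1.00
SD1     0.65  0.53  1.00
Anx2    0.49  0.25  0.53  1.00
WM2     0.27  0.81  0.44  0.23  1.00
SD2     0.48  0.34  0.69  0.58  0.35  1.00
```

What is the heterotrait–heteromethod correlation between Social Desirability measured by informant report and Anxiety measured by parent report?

0.53

Different traits and methods: r(SD1, Anx2) = 0.53.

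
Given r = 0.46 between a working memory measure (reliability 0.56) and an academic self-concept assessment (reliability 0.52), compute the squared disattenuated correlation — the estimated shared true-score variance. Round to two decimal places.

0.73

Disattenuated r = 0.46 / √(0.56 × 0.52) = 0.46 / 0.5396 = 0.8525.
Shared true-score variance = 0.8525² = 0.7268 ≈ 0.73.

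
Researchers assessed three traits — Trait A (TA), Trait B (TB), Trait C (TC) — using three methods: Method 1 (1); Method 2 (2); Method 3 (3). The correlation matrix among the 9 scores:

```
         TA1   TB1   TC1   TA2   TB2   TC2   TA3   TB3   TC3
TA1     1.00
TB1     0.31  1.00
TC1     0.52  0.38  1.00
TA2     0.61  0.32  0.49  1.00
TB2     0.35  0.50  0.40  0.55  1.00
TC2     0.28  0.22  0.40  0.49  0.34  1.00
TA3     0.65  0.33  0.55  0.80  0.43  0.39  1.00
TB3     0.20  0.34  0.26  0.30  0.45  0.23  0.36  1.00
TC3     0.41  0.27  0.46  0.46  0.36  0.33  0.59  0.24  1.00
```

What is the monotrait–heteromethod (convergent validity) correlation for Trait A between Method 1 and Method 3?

Same trait (TA), different methods: r(TA1, TA3) = 0.65.

0.65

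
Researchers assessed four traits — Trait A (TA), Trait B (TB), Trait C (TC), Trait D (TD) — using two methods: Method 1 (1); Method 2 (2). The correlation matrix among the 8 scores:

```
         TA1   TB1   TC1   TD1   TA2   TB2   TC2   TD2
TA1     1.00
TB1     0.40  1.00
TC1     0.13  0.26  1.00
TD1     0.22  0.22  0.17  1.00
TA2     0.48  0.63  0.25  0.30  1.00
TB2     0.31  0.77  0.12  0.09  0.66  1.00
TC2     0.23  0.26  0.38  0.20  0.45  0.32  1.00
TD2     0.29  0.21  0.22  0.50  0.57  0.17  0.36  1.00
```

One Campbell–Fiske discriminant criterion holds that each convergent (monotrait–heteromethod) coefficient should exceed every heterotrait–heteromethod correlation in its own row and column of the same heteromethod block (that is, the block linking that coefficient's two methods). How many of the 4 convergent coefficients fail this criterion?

Checking each validity diagonal entry against its comparison values:
TA (methods 1·2): 0.48 vs {0.31, 0.63, 0.23, 0.25, 0.29, 0.30} → fail.
TB (methods 1·2): 0.77 vs {0.63, 0.31, 0.26, 0.12, 0.21, 0.09} → pass.
TC (methods 1·2): 0.38 vs {0.25, 0.23, 0.12, 0.26, 0.22, 0.20} → pass.
TD (methods 1·2): 0.50 vs {0.30, 0.29, 0.09, 0.21, 0.20, 0.22} → pass.
1 of 4 fail.

1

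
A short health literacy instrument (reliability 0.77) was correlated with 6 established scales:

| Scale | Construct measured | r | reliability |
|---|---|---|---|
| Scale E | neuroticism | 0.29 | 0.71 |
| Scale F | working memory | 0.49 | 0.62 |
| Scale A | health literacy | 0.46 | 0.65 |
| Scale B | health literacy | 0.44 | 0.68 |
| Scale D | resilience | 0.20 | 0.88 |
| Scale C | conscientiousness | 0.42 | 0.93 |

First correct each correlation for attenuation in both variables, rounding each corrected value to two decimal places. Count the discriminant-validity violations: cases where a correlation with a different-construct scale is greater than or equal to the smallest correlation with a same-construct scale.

Disattenuated r (r / √(r_scale · r_new)):
  Scale E (disc): 0.29 / √(0.71·0.77) = 0.39
  Scale F (disc): 0.49 / √(0.62·0.77) = 0.71
  Scale A (conv): 0.46 / √(0.65·0.77) = 0.65
  Scale B (conv): 0.44 / √(0.68·0.77) = 0.61
  Scale D (disc): 0.20 / √(0.88·0.77) = 0.24
  Scale C (disc): 0.42 / √(0.93·0.77) = 0.50
Smallest convergent = 0.61. Discriminant values: 0.39, 0.71, 0.24, 0.50; count ≥ 0.61 → 1.

1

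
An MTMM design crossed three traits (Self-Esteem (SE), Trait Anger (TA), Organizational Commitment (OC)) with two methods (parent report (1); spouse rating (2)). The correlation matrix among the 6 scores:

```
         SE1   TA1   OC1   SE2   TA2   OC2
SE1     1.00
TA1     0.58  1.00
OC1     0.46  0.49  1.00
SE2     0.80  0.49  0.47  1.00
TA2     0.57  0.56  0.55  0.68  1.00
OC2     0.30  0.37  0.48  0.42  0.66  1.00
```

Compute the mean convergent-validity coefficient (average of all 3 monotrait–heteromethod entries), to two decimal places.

Convergent values: 0.80, 0.56, 0.48; mean = 1.84/3 = 0.61.

0.61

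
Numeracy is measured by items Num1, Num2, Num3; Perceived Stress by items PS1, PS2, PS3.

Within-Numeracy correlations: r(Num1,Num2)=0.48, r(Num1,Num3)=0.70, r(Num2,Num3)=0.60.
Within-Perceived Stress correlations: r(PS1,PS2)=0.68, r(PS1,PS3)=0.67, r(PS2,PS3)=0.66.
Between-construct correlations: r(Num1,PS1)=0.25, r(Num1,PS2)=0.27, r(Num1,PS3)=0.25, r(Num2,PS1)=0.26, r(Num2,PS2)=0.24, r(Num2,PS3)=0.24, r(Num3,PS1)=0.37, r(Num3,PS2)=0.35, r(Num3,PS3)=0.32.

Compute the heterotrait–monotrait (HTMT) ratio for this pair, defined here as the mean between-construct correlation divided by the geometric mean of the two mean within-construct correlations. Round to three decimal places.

Mean between = 2.55/9 = 0.2833.
Mean within-Num = 1.78/3 = 0.5933; mean within-PS = 2.01/3 = 0.6700.
Geometric mean = √(0.5933 × 0.6700) = 0.6305.
HTMT = 0.2833 / 0.6305 = 0.449.

0.449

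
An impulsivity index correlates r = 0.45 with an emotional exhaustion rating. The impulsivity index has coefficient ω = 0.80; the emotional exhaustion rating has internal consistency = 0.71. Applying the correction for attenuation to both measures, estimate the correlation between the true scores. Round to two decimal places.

0.60

r_true = r_obs / √(r_xx · r_yy) = 0.45 / √(0.80 × 0.71) = 0.45 / √0.5680 = 0.45 / 0.7537 ≈ 0.60.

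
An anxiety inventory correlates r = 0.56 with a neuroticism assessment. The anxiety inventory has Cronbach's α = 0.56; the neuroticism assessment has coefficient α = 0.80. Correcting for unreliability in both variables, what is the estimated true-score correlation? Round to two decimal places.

r_true = r_obs / √(r_xx · r_yy) = 0.56 / √(0.56 × 0.80) = 0.56 / √0.4480 = 0.56 / 0.6693 ≈ 0.84.

0.84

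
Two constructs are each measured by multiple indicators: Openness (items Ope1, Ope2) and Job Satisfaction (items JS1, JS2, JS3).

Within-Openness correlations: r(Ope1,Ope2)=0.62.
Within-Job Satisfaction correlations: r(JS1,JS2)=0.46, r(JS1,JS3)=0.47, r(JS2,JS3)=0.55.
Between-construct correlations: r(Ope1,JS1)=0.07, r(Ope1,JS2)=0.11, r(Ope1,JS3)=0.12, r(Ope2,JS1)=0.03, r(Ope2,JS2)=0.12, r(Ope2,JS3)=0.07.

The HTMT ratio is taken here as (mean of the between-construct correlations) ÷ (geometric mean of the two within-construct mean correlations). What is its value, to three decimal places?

0.157

Mean heterotrait r = 0.52/6 = 0.0867.
Mean within-Ope = 0.62/1 = 0.6200; mean within-JS = 1.48/3 = 0.4933.
Geometric mean = √(0.6200 × 0.4933) = 0.5530.
HTMT = 0.0867 / 0.5530 = 0.157.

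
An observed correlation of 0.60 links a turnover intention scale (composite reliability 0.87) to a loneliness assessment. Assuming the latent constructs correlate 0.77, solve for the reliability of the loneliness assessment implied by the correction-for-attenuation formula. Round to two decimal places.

0.70

r_true = r_obs / √(r_xx · r_yy) ⇒ 0.77 = 0.60 / √(0.87 · r_yy).
√(0.87 · r_yy) = 0.60 / 0.77 = 0.7792; 0.87 · r_yy = 0.6072; r_yy = 0.6072 / 0.87 ≈ 0.70.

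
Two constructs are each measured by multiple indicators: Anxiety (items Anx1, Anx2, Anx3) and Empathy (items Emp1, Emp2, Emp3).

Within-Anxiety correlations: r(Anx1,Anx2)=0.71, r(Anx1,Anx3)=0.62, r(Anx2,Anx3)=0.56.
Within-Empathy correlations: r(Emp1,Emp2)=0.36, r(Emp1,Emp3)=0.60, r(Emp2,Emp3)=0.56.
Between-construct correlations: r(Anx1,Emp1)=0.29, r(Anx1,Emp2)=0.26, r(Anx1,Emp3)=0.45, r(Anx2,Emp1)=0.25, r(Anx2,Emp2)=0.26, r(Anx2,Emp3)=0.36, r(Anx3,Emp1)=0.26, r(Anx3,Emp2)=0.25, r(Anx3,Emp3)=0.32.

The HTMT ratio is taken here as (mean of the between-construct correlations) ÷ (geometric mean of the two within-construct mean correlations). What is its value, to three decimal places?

0.531

Mean between = 2.70/9 = 0.3000.
Mean within-Anx = 1.89/3 = 0.6300; mean within-Emp = 1.52/3 = 0.5067.
Geometric mean = √(0.6300 × 0.5067) = 0.5650.
HTMT = 0.3000 / 0.5650 = 0.531.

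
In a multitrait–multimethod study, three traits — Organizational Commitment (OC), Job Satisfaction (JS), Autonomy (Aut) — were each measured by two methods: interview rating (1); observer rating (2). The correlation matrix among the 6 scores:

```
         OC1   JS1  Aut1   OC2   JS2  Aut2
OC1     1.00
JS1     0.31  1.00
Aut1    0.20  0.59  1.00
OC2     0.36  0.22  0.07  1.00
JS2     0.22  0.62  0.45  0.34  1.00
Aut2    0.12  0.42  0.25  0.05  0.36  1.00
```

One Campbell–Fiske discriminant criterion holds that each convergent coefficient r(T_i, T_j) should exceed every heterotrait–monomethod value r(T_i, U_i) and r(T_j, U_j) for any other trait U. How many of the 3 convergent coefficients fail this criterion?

Each convergent coefficient versus the relevant comparison correlations:
OC (methods 1·2): 0.36 vs {0.31, 0.34, 0.20, 0.05} → pass.
JS (methods 1·2): 0.62 vs {0.31, 0.34, 0.59, 0.36} → pass.
Aut (methods 1·2): 0.25 vs {0.20, 0.05, 0.59, 0.36} → fail.
1 of 3 fail.

1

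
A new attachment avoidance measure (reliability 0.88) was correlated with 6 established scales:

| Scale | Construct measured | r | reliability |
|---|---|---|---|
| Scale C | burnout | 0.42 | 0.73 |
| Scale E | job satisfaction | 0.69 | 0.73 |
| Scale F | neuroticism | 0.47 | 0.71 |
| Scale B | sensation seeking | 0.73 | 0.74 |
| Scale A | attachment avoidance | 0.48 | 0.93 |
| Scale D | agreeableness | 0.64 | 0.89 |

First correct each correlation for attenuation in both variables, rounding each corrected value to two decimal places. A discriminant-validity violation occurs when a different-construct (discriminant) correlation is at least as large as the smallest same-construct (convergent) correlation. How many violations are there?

4

Disattenuated r (r / √(r_scale · r_new)):
  Scale C (disc): 0.42 / √(0.73·0.88) = 0.52
  Scale E (disc): 0.69 / √(0.73·0.88) = 0.86
  Scale F (disc): 0.47 / √(0.71·0.88) = 0.59
  Scale B (disc): 0.73 / √(0.74·0.88) = 0.90
  Scale A (conv): 0.48 / √(0.93·0.88) = 0.53
  Scale D (disc): 0.64 / √(0.89·0.88) = 0.72
Smallest convergent = 0.53. Discriminant values: 0.52, 0.86, 0.59, 0.90, 0.72; count ≥ 0.53 → 4.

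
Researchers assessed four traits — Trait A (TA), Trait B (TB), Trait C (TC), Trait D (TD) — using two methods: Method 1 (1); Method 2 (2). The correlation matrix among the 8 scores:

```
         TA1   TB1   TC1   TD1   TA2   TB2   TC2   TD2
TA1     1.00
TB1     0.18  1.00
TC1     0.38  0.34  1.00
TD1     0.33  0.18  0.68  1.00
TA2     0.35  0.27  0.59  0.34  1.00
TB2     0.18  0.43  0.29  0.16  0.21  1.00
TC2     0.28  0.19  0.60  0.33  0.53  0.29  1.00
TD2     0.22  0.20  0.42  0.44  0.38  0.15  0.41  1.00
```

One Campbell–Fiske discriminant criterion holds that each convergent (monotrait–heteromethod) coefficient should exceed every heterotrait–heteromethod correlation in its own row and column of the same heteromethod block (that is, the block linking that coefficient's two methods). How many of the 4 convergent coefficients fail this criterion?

1

Checking each validity diagonal entry against its comparison values:
TA (methods 1·2): 0.35 vs {0.18, 0.27, 0.28, 0.59, 0.22, 0.34} → fail.
TB (methods 1·2): 0.43 vs {0.27, 0.18, 0.19, 0.29, 0.20, 0.16} → pass.
TC (methods 1·2): 0.60 vs {0.59, 0.28, 0.29, 0.19, 0.42, 0.33} → pass.
TD (methods 1·2): 0.44 vs {0.34, 0.22, 0.16, 0.20, 0.33, 0.42} → pass.
1 of 4 fail.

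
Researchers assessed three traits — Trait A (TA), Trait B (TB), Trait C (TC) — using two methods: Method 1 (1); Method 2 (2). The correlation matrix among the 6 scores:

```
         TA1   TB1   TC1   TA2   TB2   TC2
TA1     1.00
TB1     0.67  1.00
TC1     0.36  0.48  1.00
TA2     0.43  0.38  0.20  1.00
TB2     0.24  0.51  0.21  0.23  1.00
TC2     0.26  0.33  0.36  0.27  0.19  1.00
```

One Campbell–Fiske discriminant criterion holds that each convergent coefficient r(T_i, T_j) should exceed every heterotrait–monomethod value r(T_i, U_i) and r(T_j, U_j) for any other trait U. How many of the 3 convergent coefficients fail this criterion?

Checking each validity diagonal entry against its comparison values:
TA (methods 1·2): 0.43 vs {0.67, 0.23, 0.36, 0.27} → fail.
TB (methods 1·2): 0.51 vs {0.67, 0.23, 0.48, 0.19} → fail.
TC (methods 1·2): 0.36 vs {0.36, 0.27, 0.48, 0.19} → fail.
3 of 3 fail.

3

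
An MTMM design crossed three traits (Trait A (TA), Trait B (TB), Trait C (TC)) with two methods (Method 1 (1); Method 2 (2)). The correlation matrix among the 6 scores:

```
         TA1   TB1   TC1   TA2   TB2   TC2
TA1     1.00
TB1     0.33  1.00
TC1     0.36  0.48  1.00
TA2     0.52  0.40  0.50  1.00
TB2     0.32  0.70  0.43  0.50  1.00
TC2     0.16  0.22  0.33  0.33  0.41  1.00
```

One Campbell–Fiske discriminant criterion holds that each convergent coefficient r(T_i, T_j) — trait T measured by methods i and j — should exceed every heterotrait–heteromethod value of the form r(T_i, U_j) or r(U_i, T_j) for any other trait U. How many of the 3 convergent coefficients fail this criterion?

Convergent coefficients and their comparison sets:
TA (methods 1·2): 0.52 vs {0.32, 0.40, 0.16, 0.50} → pass.
TB (methods 1·2): 0.70 vs {0.40, 0.32, 0.22, 0.43} → pass.
TC (methods 1·2): 0.33 vs {0.50, 0.16, 0.43, 0.22} → fail.
1 of 3 fail.

1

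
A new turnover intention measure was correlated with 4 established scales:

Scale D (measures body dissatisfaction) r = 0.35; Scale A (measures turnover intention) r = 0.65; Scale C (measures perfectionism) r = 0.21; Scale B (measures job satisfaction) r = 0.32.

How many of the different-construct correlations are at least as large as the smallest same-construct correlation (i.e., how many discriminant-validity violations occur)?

Convergent (same construct = turnover intention): Scale A.
Smallest convergent = 0.65. Discriminant values: 0.35, 0.21, 0.32; count ≥ 0.65 → 0.

0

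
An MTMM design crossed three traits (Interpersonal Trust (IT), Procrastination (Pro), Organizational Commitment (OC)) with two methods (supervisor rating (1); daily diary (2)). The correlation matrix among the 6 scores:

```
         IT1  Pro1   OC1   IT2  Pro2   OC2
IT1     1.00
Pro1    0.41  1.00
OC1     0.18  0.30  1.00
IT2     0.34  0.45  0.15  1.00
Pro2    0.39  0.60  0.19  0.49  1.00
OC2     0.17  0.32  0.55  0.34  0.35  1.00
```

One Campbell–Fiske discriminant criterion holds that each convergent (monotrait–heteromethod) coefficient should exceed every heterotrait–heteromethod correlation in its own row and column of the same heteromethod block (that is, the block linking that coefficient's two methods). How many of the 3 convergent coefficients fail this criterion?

Convergent coefficients and their comparison sets:
IT (methods 1·2): 0.34 vs {0.39, 0.45, 0.17, 0.15} → fail.
Pro (methods 1·2): 0.60 vs {0.45, 0.39, 0.32, 0.19} → pass.
OC (methods 1·2): 0.55 vs {0.15, 0.17, 0.19, 0.32} → pass.
1 of 3 fail.

1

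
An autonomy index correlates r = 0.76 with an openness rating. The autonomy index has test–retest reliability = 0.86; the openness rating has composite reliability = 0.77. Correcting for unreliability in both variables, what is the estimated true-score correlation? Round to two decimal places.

r_true = r_obs / √(r_xx · r_yy) = 0.76 / √(0.86 × 0.77) = 0.76 / √0.6622 = 0.76 / 0.8138 ≈ 0.93.

0.93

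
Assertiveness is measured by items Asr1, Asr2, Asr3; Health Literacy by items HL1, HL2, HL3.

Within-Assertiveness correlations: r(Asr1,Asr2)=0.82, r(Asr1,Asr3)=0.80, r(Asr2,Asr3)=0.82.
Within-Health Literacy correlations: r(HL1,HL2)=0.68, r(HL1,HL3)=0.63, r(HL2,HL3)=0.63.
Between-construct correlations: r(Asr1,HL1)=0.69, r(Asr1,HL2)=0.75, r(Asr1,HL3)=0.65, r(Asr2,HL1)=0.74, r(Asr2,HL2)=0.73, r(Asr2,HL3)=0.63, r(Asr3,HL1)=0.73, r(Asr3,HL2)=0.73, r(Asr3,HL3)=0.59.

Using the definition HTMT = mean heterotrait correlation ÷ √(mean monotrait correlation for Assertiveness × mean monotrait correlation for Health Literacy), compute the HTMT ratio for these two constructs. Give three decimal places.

0.956

Between-construct mean = 6.24/9 = 0.6933.
Mean within-Asr = 2.44/3 = 0.8133; mean within-HL = 1.94/3 = 0.6467.
Geometric mean = √(0.8133 × 0.6467) = 0.7252.
HTMT = 0.6933 / 0.7252 = 0.956.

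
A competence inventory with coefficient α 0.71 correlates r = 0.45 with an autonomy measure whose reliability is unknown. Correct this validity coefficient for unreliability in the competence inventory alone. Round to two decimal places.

Single correction: r_c = r_obs / √r_xx = 0.45 / √0.71 = 0.45 / 0.8426 ≈ 0.53.

0.53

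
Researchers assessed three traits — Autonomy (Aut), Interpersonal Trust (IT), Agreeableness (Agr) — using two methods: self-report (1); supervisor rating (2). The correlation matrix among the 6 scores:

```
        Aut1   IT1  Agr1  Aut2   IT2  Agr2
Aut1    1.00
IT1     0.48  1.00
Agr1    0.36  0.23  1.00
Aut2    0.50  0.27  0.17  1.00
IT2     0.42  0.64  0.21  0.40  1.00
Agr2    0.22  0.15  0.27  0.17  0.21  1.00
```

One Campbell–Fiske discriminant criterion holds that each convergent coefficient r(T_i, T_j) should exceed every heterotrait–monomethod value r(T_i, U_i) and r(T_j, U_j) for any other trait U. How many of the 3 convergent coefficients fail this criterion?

Convergent coefficients and their comparison sets:
Aut (methods 1·2): 0.50 vs {0.48, 0.40, 0.36, 0.17} → pass.
IT (methods 1·2): 0.64 vs {0.48, 0.40, 0.23, 0.21} → pass.
Agr (methods 1·2): 0.27 vs {0.36, 0.17, 0.23, 0.21} → fail.
1 of 3 fail.

1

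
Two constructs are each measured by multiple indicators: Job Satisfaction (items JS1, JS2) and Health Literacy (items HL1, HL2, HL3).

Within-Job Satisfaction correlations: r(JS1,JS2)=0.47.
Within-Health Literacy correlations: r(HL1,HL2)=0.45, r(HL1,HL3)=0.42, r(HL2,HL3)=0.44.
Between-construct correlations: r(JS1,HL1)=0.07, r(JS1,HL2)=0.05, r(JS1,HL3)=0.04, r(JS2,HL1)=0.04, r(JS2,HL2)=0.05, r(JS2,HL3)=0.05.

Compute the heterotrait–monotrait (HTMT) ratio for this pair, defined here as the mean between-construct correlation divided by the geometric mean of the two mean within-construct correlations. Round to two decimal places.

Mean heterotrait r = 0.30/6 = 0.0500.
Mean within-JS = 0.47/1 = 0.4700; mean within-HL = 1.31/3 = 0.4367.
Geometric mean = √(0.4700 × 0.4367) = 0.4530.
HTMT = 0.0500 / 0.4530 = 0.11.

0.11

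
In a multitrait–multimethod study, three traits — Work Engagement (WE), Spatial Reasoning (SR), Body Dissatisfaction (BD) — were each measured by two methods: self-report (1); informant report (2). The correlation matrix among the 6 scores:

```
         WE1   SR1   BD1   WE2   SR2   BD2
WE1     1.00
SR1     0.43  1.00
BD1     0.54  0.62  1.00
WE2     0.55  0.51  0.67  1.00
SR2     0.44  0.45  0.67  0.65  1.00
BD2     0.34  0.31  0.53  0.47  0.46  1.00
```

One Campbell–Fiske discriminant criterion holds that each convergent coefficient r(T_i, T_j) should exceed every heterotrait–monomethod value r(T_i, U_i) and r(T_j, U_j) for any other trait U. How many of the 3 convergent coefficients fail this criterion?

3

Convergent coefficients and their comparison sets:
WE (methods 1·2): 0.55 vs {0.43, 0.65, 0.54, 0.47} → fail.
SR (methods 1·2): 0.45 vs {0.43, 0.65, 0.62, 0.46} → fail.
BD (methods 1·2): 0.53 vs {0.54, 0.47, 0.62, 0.46} → fail.
3 of 3 fail.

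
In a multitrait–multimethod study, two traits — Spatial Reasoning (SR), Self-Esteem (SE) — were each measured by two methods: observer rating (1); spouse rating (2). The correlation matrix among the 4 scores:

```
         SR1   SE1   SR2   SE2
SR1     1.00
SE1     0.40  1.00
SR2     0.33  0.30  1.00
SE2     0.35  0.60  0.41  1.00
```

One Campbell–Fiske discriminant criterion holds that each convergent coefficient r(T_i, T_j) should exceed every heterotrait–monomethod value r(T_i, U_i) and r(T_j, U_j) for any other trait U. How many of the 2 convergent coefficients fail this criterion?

1

Convergent coefficients and their comparison sets:
SR (methods 1·2): 0.33 vs {0.40, 0.41} → fail.
SE (methods 1·2): 0.60 vs {0.40, 0.41} → pass.
1 of 2 fail.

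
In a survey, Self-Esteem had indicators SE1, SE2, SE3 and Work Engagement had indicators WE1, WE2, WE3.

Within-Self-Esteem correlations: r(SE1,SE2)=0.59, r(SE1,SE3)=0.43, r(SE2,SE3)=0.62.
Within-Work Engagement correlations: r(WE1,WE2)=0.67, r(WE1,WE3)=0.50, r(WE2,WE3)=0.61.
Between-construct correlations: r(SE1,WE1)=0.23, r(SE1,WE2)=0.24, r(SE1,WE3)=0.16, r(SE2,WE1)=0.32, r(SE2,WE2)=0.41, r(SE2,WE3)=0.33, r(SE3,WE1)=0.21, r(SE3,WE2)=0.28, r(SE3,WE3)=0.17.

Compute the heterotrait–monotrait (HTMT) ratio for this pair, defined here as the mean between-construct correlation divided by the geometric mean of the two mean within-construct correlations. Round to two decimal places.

Mean heterotrait r = 2.35/9 = 0.2611.
Mean within-SE = 1.64/3 = 0.5467; mean within-WE = 1.78/3 = 0.5933.
Geometric mean = √(0.5467 × 0.5933) = 0.5695.
HTMT = 0.2611 / 0.5695 = 0.46.

0.46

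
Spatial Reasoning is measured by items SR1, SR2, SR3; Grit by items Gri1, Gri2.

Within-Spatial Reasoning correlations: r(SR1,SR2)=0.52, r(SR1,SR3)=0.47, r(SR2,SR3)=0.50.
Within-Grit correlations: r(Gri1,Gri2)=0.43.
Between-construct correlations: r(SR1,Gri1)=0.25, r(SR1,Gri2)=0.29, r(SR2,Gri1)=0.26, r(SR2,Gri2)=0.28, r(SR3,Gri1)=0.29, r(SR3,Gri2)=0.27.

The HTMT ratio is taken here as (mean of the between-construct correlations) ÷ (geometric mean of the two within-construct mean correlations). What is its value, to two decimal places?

0.59

Mean heterotrait r = 1.64/6 = 0.2733.
Mean within-SR = 1.49/3 = 0.4967; mean within-Gri = 0.43/1 = 0.4300.
Geometric mean = √(0.4967 × 0.4300) = 0.4621.
HTMT = 0.2733 / 0.4621 = 0.59.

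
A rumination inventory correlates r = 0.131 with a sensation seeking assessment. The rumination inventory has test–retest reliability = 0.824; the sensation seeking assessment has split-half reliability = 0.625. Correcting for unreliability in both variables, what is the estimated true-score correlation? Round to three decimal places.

r_true = r_obs / √(r_xx · r_yy) = 0.131 / √(0.824 × 0.625) = 0.131 / √0.515000 = 0.131 / 0.7176 ≈ 0.183.

0.183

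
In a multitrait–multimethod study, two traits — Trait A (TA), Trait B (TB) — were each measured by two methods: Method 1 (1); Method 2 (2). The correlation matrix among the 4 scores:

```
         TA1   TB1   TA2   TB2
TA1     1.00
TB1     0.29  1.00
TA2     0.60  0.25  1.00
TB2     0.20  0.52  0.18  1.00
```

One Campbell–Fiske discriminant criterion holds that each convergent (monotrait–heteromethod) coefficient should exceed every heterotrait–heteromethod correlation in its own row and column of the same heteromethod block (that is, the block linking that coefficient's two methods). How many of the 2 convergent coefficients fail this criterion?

Each convergent coefficient versus the relevant comparison correlations:
TA (methods 1·2): 0.60 vs {0.20, 0.25} → pass.
TB (methods 1·2): 0.52 vs {0.25, 0.20} → pass.
0 of 2 fail.

0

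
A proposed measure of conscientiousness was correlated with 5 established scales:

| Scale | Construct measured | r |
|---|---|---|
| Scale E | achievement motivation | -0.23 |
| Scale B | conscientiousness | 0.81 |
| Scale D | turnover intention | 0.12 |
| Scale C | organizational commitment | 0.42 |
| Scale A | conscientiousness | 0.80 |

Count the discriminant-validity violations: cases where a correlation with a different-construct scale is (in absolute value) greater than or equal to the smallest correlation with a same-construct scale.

0

Convergent (same construct = conscientiousness): Scale B, Scale A.
Smallest convergent = 0.80. Discriminant |r|: 0.23, 0.12, 0.42; count ≥ 0.80 → 0.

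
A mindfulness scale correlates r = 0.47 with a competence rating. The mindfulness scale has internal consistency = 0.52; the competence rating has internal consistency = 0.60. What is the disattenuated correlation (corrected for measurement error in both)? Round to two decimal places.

0.84

r_true = r_obs / √(r_xx · r_yy) = 0.47 / √(0.52 × 0.60) = 0.47 / √0.3120 = 0.47 / 0.5586 ≈ 0.84.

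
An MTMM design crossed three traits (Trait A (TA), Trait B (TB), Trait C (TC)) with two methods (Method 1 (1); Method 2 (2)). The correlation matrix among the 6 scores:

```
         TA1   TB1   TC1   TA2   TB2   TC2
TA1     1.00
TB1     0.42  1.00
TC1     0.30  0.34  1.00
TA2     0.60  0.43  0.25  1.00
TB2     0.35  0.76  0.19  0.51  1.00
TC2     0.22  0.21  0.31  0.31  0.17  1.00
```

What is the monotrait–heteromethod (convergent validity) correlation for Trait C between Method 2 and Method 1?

0.31

Same trait (TC), different methods: r(TC2, TC1) = 0.31.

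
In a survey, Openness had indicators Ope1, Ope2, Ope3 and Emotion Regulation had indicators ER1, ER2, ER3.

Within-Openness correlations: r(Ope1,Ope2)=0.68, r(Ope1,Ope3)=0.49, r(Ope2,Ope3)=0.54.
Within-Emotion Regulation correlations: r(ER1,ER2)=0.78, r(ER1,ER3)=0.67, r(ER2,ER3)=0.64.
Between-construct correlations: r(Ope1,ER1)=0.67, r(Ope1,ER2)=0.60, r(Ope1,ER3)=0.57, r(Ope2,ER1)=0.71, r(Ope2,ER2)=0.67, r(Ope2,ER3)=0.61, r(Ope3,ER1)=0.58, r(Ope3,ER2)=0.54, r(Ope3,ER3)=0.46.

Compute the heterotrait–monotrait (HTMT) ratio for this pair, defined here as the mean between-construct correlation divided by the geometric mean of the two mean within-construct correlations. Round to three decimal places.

Mean between = 5.41/9 = 0.6011.
Mean within-Ope = 1.71/3 = 0.5700; mean within-ER = 2.09/3 = 0.6967.
Geometric mean = √(0.5700 × 0.6967) = 0.6302.
HTMT = 0.6011 / 0.6302 = 0.954.

0.954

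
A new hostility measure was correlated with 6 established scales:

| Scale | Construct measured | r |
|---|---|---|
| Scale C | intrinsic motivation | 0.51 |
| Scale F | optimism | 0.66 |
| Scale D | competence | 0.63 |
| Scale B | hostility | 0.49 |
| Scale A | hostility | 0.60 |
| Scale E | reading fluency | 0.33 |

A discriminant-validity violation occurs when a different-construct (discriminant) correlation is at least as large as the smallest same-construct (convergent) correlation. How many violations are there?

Convergent (same construct = hostility): Scale B, Scale A.
Smallest convergent = 0.49. Discriminant values: 0.51, 0.66, 0.63, 0.33; count ≥ 0.49 → 3.

3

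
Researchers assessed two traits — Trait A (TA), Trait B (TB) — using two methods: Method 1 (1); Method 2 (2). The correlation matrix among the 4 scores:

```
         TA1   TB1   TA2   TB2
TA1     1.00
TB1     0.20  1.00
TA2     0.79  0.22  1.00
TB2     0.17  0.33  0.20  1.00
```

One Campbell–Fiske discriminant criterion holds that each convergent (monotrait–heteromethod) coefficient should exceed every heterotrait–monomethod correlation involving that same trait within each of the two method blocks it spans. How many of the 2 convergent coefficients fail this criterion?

0

Checking each validity diagonal entry against its comparison values:
TA (methods 1·2): 0.79 vs {0.20, 0.20} → pass.
TB (methods 1·2): 0.33 vs {0.20, 0.20} → pass.
0 of 2 fail.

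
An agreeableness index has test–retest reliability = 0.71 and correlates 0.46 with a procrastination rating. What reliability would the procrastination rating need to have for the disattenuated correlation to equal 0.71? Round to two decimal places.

0.59

r_true = r_obs / √(r_xx · r_yy) ⇒ 0.71 = 0.46 / √(0.71 · r_yy).
√(0.71 · r_yy) = 0.46 / 0.71 = 0.6479; 0.71 · r_yy = 0.4198; r_yy = 0.4198 / 0.71 ≈ 0.59.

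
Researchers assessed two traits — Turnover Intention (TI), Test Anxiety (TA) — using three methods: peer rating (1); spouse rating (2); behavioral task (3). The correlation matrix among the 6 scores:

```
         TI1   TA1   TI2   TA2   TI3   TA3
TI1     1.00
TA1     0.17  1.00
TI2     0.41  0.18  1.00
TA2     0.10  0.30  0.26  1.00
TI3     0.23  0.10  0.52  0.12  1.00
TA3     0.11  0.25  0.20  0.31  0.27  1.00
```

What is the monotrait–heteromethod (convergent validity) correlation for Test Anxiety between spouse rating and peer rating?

Same trait (TA), different methods: r(TA2, TA1) = 0.30.

0.30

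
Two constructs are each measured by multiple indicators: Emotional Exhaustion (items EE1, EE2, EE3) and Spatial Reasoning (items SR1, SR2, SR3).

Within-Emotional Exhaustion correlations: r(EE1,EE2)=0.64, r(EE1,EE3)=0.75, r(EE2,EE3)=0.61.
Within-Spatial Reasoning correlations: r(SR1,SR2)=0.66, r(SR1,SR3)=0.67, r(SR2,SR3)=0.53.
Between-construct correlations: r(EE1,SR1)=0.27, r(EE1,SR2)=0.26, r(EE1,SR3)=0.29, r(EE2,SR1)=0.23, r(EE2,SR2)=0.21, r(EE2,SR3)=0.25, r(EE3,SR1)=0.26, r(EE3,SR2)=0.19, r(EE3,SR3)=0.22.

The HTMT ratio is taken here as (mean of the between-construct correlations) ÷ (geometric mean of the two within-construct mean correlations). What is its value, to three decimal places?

0.377

Mean heterotrait r = 2.18/9 = 0.2422.
Mean within-EE = 2.00/3 = 0.6667; mean within-SR = 1.86/3 = 0.6200.
Geometric mean = √(0.6667 × 0.6200) = 0.6429.
HTMT = 0.2422 / 0.6429 = 0.377.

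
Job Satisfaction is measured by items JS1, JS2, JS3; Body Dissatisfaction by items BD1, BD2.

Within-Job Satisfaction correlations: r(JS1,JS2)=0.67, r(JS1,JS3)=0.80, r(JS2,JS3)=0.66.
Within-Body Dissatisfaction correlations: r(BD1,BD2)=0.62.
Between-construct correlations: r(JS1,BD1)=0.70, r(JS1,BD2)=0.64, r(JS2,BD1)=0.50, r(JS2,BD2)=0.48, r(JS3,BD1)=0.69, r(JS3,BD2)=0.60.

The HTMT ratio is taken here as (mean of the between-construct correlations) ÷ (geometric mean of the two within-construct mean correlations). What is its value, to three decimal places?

Mean between = 3.61/6 = 0.6017.
Mean within-JS = 2.13/3 = 0.7100; mean within-BD = 0.62/1 = 0.6200.
Geometric mean = √(0.7100 × 0.6200) = 0.6635.
HTMT = 0.6017 / 0.6635 = 0.907.

0.907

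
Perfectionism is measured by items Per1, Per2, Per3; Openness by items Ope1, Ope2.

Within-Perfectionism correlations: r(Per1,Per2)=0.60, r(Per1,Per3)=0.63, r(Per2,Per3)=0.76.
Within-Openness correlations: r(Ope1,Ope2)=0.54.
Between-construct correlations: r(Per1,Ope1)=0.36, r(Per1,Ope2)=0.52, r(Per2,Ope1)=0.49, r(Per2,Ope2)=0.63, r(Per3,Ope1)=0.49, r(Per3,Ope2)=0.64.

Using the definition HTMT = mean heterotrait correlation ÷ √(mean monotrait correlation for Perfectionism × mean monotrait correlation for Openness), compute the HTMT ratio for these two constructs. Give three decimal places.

0.872

Mean between = 3.13/6 = 0.5217.
Mean within-Per = 1.99/3 = 0.6633; mean within-Ope = 0.54/1 = 0.5400.
Geometric mean = √(0.6633 × 0.5400) = 0.5985.
HTMT = 0.5217 / 0.5985 = 0.872.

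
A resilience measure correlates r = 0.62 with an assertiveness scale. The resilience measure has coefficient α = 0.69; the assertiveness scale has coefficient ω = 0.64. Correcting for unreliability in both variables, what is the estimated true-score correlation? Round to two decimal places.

0.93

r_true = r_obs / √(r_xx · r_yy) = 0.62 / √(0.69 × 0.64) = 0.62 / √0.4416 = 0.62 / 0.6645 ≈ 0.93.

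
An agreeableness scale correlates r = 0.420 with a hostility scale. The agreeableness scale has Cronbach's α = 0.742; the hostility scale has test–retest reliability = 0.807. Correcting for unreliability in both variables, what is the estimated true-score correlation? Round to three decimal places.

r_true = r_obs / √(r_xx · r_yy) = 0.420 / √(0.742 × 0.807) = 0.420 / √0.598794 = 0.420 / 0.7738 ≈ 0.543.

0.543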